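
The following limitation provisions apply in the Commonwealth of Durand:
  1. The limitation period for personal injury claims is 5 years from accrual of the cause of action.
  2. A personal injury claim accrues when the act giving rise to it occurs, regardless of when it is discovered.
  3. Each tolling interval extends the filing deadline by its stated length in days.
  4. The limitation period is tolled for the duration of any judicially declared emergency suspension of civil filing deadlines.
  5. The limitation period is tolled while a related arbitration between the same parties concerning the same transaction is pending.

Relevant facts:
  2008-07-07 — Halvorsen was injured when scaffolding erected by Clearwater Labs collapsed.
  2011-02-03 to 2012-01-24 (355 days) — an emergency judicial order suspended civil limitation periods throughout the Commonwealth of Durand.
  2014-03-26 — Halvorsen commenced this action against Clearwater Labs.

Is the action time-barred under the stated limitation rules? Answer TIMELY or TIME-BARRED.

The claim accrued on 2008-07-07, when the wrongful act occurred.
5 years from 2008-07-07 is 2013-07-07.
The period was tolled for 355 days by the emergency suspension of filing deadlines (2011-02-03 to 2012-01-24), pushing the deadline to 2014-06-27.
Halvorsen filed on 2014-03-26, before the 2014-06-27 deadline, so the action is timely.

TIMELY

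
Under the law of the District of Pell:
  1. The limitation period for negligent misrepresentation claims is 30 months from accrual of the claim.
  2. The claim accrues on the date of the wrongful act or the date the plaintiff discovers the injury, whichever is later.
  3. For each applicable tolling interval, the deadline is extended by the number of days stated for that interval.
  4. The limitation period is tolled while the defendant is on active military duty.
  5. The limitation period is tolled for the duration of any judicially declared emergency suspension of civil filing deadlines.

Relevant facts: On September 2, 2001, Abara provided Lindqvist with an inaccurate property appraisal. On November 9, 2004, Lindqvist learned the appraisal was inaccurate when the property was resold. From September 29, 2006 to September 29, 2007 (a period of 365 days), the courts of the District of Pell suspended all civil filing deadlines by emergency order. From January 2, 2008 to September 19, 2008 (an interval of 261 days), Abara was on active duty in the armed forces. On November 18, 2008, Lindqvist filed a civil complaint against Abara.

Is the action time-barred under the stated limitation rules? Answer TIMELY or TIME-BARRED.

The claim accrued on November 9, 2004 — the later of the September 2, 2001 act and the November 9, 2004 discovery.
30 months from November 9, 2004 is May 9, 2007.
The period was tolled for 365 days by the emergency suspension of filing deadlines (September 29, 2006 to September 29, 2007), pushing the deadline to May 8, 2008.
Because the defendant's active military service ran from January 2, 2008 to September 19, 2008, the deadline is extended by 261 days to January 24, 2009.
Lindqvist filed on November 18, 2008, before the January 24, 2009 deadline, so the action is timely.

TIMELY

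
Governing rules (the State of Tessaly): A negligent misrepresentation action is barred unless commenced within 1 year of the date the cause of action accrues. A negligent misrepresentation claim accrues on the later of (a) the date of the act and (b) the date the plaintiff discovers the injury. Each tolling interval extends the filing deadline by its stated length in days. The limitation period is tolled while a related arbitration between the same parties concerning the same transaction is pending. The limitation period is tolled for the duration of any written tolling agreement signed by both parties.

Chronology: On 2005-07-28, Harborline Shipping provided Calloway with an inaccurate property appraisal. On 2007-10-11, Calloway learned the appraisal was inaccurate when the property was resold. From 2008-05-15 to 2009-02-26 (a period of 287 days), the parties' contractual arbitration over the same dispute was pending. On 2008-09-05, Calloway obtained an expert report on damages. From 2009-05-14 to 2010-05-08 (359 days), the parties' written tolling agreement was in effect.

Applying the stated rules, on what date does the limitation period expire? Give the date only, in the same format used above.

2010-07-19

The claim accrued on 2007-10-11 — the later of the 2005-07-28 act and the 2007-10-11 discovery.
The untolled deadline — 1 year after 2007-10-11 — is 2008-10-11.
Because the pending related arbitration ran from 2008-05-15 to 2009-02-26, the deadline is extended by 287 days to 2009-07-25.
The written tolling agreement from 2009-05-14 to 2010-05-08 tolled the period for 359 days, extending the deadline to 2010-07-19.
The other events in the timeline have no effect on the limitation period under the stated rules.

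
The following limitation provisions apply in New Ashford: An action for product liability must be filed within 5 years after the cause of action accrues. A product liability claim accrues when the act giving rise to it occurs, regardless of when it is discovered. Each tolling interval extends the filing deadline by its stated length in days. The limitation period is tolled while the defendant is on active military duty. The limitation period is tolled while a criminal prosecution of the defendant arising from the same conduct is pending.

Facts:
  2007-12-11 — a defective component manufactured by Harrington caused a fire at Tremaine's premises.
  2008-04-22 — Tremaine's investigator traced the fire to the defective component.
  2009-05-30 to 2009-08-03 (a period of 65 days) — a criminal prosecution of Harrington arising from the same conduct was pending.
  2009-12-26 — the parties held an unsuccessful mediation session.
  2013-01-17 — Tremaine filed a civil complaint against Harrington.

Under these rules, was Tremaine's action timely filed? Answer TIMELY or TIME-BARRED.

TIMELY

Because the rule ties accrual to occurrence, the claim accrued on 2007-12-11, not on the 2008-04-22 discovery date.
5 years from 2007-12-11 is 2012-12-11.
The pending criminal prosecution from 2009-05-30 to 2009-08-03 tolled the period for 65 days, extending the deadline to 2013-02-14.
Nothing else in the chronology tolls or restarts the period.
Filing on 2013-01-17 beat the 2013-02-14 deadline — the action is timely.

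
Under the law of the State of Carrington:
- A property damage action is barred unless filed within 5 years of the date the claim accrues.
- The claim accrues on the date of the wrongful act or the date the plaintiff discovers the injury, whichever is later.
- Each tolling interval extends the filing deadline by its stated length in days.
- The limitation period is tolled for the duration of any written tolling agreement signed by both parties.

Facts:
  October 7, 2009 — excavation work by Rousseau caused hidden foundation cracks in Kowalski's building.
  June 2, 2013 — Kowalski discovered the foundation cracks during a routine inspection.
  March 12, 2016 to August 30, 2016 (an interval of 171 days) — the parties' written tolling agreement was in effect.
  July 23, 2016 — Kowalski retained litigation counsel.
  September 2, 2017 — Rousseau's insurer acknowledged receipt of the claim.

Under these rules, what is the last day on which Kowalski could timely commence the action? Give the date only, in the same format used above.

November 20, 2018

Taking the later of the act (October 7, 2009) and discovery (June 2, 2013), the claim accrued on June 2, 2013.
The untolled deadline — 5 years after June 2, 2013 — is June 2, 2018.
Because the written tolling agreement ran from March 12, 2016 to August 30, 2016, the deadline is extended by 171 days to November 20, 2018.
None of the other events listed affects the running of the period under the stated rules.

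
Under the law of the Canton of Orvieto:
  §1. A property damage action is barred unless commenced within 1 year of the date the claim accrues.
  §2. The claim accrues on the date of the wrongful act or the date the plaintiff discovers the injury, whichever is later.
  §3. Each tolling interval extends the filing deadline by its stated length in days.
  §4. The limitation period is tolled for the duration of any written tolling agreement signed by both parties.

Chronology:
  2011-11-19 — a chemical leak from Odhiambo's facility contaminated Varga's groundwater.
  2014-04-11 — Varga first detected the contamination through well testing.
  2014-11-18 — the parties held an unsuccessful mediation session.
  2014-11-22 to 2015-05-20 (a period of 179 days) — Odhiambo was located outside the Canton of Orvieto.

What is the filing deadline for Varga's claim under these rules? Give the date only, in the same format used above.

Taking the later of the act (2011-11-19) and discovery (2014-04-11), the claim accrued on 2014-04-11.
Adding the 1 year base period to 2014-04-11 gives a deadline of 2015-04-11, before any tolling.
The defendant's absence from the jurisdiction from 2014-11-22 to 2015-05-20 does not toll the period, because no stated rule makes the defendant's absence a tolling event.
The other events in the timeline have no effect on the limitation period under the stated rules.

2015-04-11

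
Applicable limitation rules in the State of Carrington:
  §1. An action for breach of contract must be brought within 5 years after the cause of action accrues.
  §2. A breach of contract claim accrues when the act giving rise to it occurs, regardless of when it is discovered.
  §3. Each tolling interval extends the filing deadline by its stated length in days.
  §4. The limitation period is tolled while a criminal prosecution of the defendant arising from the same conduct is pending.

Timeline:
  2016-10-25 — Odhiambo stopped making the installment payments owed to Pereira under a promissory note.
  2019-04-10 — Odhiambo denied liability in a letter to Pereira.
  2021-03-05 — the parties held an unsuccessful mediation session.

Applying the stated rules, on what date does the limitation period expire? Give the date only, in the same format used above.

2021-10-25

The claim accrued on 2016-10-25, when the wrongful act occurred.
5 years from 2016-10-25 is 2021-10-25.
The other events in the timeline have no effect on the limitation period under the stated rules.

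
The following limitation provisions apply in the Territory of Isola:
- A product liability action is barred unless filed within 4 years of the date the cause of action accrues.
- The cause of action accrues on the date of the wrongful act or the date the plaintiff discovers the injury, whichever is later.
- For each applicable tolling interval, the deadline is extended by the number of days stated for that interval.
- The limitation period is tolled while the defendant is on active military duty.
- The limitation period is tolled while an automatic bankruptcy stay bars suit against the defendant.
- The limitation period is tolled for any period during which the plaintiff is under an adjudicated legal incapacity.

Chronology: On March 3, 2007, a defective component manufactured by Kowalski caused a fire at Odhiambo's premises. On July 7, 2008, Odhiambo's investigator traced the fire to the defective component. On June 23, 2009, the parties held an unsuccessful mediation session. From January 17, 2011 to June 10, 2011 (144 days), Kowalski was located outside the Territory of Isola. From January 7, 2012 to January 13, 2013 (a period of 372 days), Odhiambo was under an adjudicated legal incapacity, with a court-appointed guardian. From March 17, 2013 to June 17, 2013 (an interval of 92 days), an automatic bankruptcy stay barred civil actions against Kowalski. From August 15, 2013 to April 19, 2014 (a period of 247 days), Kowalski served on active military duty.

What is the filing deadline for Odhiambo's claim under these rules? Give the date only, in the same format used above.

June 18, 2014

The claim accrued on July 7, 2008 — the later of the March 3, 2007 act and the July 7, 2008 discovery.
The untolled deadline — 4 years after July 7, 2008 — is July 7, 2012.
The period was tolled for 372 days by the plaintiff's legal incapacity (January 7, 2012 to January 13, 2013), pushing the deadline to July 14, 2013.
The period was tolled for 92 days by the automatic bankruptcy stay (March 17, 2013 to June 17, 2013), pushing the deadline to October 14, 2013.
Because the defendant's active military service ran from August 15, 2013 to April 19, 2014, the deadline is extended by 247 days to June 18, 2014.
The defendant's absence from the jurisdiction from January 17, 2011 to June 10, 2011 does not toll the period, because no stated rule makes the defendant's absence a tolling event.
Nothing else in the chronology tolls or restarts the period.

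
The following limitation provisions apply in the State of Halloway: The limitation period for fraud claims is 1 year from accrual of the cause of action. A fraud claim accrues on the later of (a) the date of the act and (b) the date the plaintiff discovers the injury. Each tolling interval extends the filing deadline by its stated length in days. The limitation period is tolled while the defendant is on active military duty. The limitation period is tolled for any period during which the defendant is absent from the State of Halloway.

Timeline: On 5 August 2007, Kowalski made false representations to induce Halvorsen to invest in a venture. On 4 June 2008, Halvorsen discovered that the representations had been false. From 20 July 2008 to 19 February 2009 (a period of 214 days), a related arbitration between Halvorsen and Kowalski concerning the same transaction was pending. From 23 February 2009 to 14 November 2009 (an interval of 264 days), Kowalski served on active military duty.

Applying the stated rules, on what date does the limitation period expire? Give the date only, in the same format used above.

Taking the later of the act (5 August 2007) and discovery (4 June 2008), the claim accrued on 4 June 2008.
1 year from 4 June 2008 is 4 June 2009.
Because the defendant's active military service ran from 23 February 2009 to 14 November 2009, the deadline is extended by 264 days to 23 February 2010.
Although a pending arbitration ran from 20 July 2008 to 19 February 2009, the stated rules do not make that a tolling event, so it is disregarded.

23 February 2010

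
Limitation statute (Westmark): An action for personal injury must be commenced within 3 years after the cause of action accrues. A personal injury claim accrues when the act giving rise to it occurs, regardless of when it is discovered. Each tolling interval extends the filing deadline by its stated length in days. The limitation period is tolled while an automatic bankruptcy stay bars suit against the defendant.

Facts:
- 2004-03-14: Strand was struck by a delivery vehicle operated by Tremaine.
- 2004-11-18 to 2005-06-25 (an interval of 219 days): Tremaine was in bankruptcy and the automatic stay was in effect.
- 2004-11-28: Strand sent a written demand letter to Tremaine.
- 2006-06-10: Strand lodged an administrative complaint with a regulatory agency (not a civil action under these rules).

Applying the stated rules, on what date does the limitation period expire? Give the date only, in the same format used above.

2007-10-19

The cause of action accrued on 2004-03-14, the date of the act.
The untolled deadline — 3 years after 2004-03-14 — is 2007-03-14.
The automatic bankruptcy stay from 2004-11-18 to 2005-06-25 tolled the period for 219 days, extending the deadline to 2007-10-19.
The other events in the timeline have no effect on the limitation period under the stated rules.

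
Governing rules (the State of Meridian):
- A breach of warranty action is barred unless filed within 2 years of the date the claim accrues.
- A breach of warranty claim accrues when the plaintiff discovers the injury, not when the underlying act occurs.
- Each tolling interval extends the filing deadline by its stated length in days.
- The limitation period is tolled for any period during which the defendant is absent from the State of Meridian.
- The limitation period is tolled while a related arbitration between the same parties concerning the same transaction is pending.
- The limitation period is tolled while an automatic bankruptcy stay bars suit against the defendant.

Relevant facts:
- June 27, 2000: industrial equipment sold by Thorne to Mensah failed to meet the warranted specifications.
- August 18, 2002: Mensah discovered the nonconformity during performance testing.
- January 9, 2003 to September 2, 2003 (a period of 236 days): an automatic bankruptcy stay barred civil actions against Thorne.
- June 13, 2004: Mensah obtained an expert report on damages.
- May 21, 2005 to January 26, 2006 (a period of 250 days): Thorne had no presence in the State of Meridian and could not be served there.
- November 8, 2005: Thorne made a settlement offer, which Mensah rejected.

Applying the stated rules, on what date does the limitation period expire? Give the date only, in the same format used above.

April 11, 2005

The claim did not accrue until Mensah discovered the injury on August 18, 2002; the June 27, 2000 act date does not start the clock under the stated rule.
The untolled deadline — 2 years after August 18, 2002 — is August 18, 2004.
Because the automatic bankruptcy stay ran from January 9, 2003 to September 2, 2003, the deadline is extended by 236 days to April 11, 2005.
The defendant's absence from the jurisdiction from May 21, 2005 to January 26, 2006 began after the period had already run on April 11, 2005, so it has no tolling effect.
The other events in the timeline have no effect on the limitation period under the stated rules.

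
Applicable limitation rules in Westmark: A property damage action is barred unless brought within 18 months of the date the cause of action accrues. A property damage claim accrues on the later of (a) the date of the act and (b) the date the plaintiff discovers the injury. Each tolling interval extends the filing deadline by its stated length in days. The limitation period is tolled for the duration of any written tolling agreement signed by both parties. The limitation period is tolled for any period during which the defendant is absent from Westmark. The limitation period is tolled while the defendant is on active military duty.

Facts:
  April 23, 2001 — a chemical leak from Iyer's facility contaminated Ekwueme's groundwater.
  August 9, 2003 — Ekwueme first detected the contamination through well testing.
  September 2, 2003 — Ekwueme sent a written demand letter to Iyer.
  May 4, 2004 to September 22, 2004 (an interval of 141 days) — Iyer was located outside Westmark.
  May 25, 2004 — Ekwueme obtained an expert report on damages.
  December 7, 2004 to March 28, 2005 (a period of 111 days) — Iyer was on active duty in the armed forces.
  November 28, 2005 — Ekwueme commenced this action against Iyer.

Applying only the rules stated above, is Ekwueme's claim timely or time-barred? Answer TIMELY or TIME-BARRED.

TIME-BARRED

Taking the later of the act (April 23, 2001) and discovery (August 9, 2003), the claim accrued on August 9, 2003.
The untolled deadline — 18 months after August 9, 2003 — is February 9, 2005.
The period was tolled for 141 days by the defendant's absence from the jurisdiction (May 4, 2004 to September 22, 2004), pushing the deadline to June 30, 2005.
The period was tolled for 111 days by the defendant's active military service (December 7, 2004 to March 28, 2005), pushing the deadline to October 19, 2005.
None of the other events listed affects the running of the period under the stated rules.
The November 28, 2005 filing falls after the October 19, 2005 deadline; the claim is time-barred.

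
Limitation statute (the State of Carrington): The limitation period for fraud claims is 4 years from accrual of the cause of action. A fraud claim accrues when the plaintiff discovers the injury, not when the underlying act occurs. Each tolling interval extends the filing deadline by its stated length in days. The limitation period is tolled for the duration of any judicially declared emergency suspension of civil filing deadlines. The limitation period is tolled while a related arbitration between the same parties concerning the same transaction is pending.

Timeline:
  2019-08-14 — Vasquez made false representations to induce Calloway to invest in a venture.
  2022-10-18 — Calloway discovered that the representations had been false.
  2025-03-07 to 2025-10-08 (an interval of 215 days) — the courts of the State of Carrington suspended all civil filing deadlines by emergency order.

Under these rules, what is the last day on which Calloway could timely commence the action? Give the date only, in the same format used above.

Under the discovery rule, the claim accrued on 2022-10-18, when Calloway discovered the injury — not on the 2019-08-14 date of the underlying act.
The untolled deadline — 4 years after 2022-10-18 — is 2026-10-18.
Because the emergency suspension of filing deadlines ran from 2025-03-07 to 2025-10-08, the deadline is extended by 215 days to 2027-05-21.

2027-05-21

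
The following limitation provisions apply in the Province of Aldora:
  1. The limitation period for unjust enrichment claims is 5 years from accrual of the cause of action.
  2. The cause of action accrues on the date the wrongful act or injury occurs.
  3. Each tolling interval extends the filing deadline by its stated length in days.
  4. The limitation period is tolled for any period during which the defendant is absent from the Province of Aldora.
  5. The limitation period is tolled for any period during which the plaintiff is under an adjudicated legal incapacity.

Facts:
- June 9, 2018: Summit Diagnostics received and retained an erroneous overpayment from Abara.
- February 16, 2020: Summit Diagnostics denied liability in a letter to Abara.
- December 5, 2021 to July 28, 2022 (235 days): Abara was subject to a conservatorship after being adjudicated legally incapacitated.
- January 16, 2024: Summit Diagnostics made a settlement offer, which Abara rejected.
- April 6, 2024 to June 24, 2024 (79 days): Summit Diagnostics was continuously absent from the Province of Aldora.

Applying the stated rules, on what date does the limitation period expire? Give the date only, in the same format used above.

The claim accrued on June 9, 2018, when the wrongful act occurred.
5 years from June 9, 2018 is June 9, 2023.
The period was tolled for 235 days by the plaintiff's legal incapacity (December 5, 2021 to July 28, 2022), pushing the deadline to January 30, 2024.
By the time the defendant's absence from the jurisdiction began on April 6, 2024, the limitation period had already expired on January 30, 2024; that interval cannot revive it.
Nothing else in the chronology tolls or restarts the period.

January 30, 2024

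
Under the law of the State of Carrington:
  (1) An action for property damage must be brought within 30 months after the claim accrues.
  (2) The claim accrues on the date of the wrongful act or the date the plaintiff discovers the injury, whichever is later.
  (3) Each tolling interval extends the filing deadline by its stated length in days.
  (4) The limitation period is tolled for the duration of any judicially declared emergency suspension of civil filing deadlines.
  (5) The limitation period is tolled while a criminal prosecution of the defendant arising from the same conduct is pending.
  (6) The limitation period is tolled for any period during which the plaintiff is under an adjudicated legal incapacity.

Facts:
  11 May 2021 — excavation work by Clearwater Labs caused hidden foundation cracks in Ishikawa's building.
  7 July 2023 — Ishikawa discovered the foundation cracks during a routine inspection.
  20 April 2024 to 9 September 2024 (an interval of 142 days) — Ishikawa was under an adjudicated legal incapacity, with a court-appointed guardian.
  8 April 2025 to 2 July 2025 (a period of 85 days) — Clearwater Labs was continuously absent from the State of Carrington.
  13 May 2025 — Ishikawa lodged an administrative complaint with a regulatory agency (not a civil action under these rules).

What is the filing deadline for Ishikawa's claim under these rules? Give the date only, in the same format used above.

29 May 2026

The claim accrued on 7 July 2023 — the later of the 11 May 2021 act and the 7 July 2023 discovery.
The untolled deadline — 30 months after 7 July 2023 — is 7 January 2026.
Because the plaintiff's legal incapacity ran from 20 April 2024 to 9 September 2024, the deadline is extended by 142 days to 29 May 2026.
The defendant's absence from the jurisdiction from 8 April 2025 to 2 July 2025 does not toll the period, because no stated rule makes the defendant's absence a tolling event.
Nothing else in the chronology tolls or restarts the period.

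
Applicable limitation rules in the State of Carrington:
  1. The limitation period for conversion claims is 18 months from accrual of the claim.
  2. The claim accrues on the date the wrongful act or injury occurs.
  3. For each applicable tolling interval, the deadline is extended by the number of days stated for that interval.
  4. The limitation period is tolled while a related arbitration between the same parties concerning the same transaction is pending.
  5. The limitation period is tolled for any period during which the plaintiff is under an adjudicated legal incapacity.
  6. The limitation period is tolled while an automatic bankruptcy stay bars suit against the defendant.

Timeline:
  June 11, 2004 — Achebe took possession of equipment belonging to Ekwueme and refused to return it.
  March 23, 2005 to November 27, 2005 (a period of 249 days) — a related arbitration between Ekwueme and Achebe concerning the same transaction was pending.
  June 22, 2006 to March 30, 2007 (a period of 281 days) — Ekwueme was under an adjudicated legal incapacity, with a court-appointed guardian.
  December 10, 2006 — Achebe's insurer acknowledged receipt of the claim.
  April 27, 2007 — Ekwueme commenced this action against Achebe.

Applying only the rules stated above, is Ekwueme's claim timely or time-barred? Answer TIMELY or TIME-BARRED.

TIMELY

The claim accrued on June 11, 2004, when the wrongful act occurred.
Adding the 18 months base period to June 11, 2004 gives a deadline of December 11, 2005, before any tolling.
The period was tolled for 249 days by the pending related arbitration (March 23, 2005 to November 27, 2005), pushing the deadline to August 17, 2006.
Because the plaintiff's legal incapacity ran from June 22, 2006 to March 30, 2007, the deadline is extended by 281 days to May 25, 2007.
None of the other events listed affects the running of the period under the stated rules.
Ekwueme filed on April 27, 2007, before the May 25, 2007 deadline, so the action is timely.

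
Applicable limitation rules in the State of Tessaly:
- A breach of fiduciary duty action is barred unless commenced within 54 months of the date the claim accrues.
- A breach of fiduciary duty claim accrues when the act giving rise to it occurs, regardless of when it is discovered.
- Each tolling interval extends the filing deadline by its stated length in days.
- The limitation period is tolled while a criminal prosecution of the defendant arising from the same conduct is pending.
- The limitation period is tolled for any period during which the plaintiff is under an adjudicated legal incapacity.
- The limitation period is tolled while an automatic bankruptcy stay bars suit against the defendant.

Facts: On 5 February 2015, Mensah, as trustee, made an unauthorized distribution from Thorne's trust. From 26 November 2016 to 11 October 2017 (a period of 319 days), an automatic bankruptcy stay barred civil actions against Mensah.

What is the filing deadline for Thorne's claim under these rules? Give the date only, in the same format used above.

19 June 2020

The claim accrued on 5 February 2015, when the wrongful act occurred.
The untolled deadline — 54 months after 5 February 2015 — is 5 August 2019.
Because the automatic bankruptcy stay ran from 26 November 2016 to 11 October 2017, the deadline is extended by 319 days to 19 June 2020.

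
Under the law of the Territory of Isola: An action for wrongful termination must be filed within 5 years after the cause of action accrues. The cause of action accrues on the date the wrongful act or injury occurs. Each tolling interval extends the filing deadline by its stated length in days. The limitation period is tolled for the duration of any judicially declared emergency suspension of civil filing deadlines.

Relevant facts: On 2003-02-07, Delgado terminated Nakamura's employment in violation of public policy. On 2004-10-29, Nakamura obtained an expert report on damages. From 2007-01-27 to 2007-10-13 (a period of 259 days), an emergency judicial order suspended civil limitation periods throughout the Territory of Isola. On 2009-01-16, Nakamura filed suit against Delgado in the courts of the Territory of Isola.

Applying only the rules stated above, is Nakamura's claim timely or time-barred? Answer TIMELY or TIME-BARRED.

The limitation period began to run on 2003-02-07.
5 years from 2003-02-07 is 2008-02-07.
The period was tolled for 259 days by the emergency suspension of filing deadlines (2007-01-27 to 2007-10-13), pushing the deadline to 2008-10-23.
None of the other events listed affects the running of the period under the stated rules.
Filing on 2009-01-16 missed the 2008-10-23 deadline — the action is time-barred.

TIME-BARRED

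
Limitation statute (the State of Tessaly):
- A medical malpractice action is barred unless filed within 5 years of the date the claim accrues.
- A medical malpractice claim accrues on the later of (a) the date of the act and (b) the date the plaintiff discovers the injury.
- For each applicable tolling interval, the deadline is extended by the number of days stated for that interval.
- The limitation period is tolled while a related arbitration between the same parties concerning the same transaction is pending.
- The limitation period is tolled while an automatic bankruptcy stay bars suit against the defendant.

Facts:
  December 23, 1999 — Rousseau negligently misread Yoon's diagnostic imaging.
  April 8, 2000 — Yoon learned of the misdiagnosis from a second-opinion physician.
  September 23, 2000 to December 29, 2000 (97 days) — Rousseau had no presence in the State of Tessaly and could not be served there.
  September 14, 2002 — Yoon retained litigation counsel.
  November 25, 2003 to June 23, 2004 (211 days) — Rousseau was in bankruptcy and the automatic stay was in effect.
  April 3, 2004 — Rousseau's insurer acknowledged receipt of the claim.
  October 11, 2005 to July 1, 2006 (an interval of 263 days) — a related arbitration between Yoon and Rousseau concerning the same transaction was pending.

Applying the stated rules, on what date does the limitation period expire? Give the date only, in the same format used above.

July 26, 2006

Taking the later of the act (December 23, 1999) and discovery (April 8, 2000), the claim accrued on April 8, 2000.
Adding the 5 years base period to April 8, 2000 gives a deadline of April 8, 2005, before any tolling.
The period was tolled for 211 days by the automatic bankruptcy stay (November 25, 2003 to June 23, 2004), pushing the deadline to November 5, 2005.
Because the pending related arbitration ran from October 11, 2005 to July 1, 2006, the deadline is extended by 263 days to July 26, 2006.
The defendant's absence from the jurisdiction from September 23, 2000 to December 29, 2000 does not toll the period, because no stated rule makes the defendant's absence a tolling event.
The other events in the timeline have no effect on the limitation period under the stated rules.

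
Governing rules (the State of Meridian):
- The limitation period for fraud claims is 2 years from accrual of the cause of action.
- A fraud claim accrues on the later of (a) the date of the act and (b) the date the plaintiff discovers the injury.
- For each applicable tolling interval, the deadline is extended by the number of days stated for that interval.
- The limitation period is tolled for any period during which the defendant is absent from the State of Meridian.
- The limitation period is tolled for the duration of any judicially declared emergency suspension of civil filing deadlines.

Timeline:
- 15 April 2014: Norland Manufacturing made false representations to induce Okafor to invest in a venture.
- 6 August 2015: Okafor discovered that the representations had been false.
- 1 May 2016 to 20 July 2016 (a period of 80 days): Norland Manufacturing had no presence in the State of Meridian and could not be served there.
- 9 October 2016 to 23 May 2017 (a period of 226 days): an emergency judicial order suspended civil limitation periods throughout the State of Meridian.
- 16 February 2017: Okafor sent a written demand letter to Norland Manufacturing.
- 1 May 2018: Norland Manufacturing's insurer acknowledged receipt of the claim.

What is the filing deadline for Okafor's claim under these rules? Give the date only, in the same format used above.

Because discovery on 6 August 2015 post-dates the 15 April 2014 act, accrual under the later-of rule falls on 6 August 2015.
2 years from 6 August 2015 is 6 August 2017.
The period was tolled for 80 days by the defendant's absence from the jurisdiction (1 May 2016 to 20 July 2016), pushing the deadline to 25 October 2017.
The period was tolled for 226 days by the emergency suspension of filing deadlines (9 October 2016 to 23 May 2017), pushing the deadline to 8 June 2018.
The other events in the timeline have no effect on the limitation period under the stated rules.

8 June 2018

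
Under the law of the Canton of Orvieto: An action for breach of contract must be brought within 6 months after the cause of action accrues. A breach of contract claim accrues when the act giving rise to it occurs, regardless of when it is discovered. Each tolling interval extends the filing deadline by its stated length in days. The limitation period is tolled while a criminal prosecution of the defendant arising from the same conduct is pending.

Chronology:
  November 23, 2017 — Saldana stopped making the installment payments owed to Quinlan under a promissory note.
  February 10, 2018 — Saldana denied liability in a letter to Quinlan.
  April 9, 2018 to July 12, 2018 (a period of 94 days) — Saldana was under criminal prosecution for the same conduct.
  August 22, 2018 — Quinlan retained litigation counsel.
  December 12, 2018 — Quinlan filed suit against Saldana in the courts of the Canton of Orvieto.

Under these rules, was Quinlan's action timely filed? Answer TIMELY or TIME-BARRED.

TIME-BARRED

The claim accrued on November 23, 2017, when the wrongful act occurred.
6 months from November 23, 2017 is May 23, 2018.
Because the pending criminal prosecution ran from April 9, 2018 to July 12, 2018, the deadline is extended by 94 days to August 25, 2018.
None of the other events listed affects the running of the period under the stated rules.
Filing on December 12, 2018 missed the August 25, 2018 deadline — the action is time-barred.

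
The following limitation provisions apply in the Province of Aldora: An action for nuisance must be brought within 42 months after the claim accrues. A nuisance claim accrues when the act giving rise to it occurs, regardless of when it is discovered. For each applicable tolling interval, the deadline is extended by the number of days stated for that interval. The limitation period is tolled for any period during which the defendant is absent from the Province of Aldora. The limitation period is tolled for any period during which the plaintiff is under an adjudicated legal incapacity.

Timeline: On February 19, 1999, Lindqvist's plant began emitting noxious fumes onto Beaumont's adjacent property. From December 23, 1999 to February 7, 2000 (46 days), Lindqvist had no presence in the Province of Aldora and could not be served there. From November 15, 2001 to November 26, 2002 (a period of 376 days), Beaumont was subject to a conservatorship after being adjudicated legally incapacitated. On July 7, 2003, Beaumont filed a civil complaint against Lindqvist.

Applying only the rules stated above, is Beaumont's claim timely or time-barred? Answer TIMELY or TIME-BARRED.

The claim accrued on February 19, 1999, when the wrongful act occurred.
Adding the 42 months base period to February 19, 1999 gives a deadline of August 19, 2002, before any tolling.
The defendant's absence from the jurisdiction from December 23, 1999 to February 7, 2000 tolled the period for 46 days, extending the deadline to October 4, 2002.
The period was tolled for 376 days by the plaintiff's legal incapacity (November 15, 2001 to November 26, 2002), pushing the deadline to October 15, 2003.
Filing on July 7, 2003 beat the October 15, 2003 deadline — the action is timely.

TIMELY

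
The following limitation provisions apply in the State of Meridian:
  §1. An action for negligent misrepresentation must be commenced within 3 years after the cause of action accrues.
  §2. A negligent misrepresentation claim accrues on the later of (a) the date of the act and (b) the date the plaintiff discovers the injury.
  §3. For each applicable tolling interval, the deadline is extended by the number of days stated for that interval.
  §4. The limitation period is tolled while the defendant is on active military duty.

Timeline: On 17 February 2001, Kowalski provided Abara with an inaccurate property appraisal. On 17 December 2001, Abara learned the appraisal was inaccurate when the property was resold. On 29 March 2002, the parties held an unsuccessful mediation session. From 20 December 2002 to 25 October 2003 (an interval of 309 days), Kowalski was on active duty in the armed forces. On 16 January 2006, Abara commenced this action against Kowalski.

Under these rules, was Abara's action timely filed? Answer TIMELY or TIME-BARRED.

The claim accrued on 17 December 2001 — the later of the 17 February 2001 act and the 17 December 2001 discovery.
Adding the 3 years base period to 17 December 2001 gives a deadline of 17 December 2004, before any tolling.
The period was tolled for 309 days by the defendant's active military service (20 December 2002 to 25 October 2003), pushing the deadline to 22 October 2005.
None of the other events listed affects the running of the period under the stated rules.
Abara filed on 16 January 2006, after the 22 October 2005 deadline, so the action is time-barred.

TIME-BARRED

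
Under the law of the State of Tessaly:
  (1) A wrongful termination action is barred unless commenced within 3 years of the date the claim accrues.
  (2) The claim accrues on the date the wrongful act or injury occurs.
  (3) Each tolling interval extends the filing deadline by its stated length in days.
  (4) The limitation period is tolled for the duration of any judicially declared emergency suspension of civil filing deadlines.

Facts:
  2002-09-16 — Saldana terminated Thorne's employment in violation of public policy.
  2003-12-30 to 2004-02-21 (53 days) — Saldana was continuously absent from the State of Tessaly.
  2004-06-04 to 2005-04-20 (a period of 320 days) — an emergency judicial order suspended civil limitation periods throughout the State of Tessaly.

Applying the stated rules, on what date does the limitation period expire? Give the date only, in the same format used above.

2006-08-02

The claim accrued on 2002-09-16, when the wrongful act occurred.
Adding the 3 years base period to 2002-09-16 gives a deadline of 2005-09-16, before any tolling.
Because the emergency suspension of filing deadlines ran from 2004-06-04 to 2005-04-20, the deadline is extended by 320 days to 2006-08-02.
The defendant's absence from the jurisdiction from 2003-12-30 to 2004-02-21 does not toll the period, because no stated rule makes the defendant's absence a tolling event.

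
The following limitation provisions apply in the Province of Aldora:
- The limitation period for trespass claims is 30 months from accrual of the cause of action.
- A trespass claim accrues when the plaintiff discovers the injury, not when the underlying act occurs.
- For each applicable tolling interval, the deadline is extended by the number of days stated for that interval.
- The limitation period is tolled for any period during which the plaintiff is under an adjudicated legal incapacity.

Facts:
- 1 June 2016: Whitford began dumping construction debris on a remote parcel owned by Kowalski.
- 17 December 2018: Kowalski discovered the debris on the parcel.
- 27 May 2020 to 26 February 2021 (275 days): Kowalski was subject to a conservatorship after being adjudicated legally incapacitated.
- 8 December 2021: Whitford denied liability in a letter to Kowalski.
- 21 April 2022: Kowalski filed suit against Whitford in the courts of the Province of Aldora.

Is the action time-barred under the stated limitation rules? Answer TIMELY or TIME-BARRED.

The claim did not accrue until Kowalski discovered the injury on 17 December 2018; the 1 June 2016 act date does not start the clock under the stated rule.
30 months from 17 December 2018 is 17 June 2021.
Because the plaintiff's legal incapacity ran from 27 May 2020 to 26 February 2021, the deadline is extended by 275 days to 19 March 2022.
The other events in the timeline have no effect on the limitation period under the stated rules.
The 21 April 2022 filing falls after the 19 March 2022 deadline; the claim is time-barred.

TIME-BARRED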